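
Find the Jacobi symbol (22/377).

1

Pull out 2: since 377 ≡ 1 (mod 8), (2/377) = +1.
Reciprocity: 11 ≡ 3 and 377 ≡ 1 (mod 4), so (11/377) = +(377/11).
Reduce top mod 11: now compute (3/11).
Reciprocity: 3 ≡ 3 and 11 ≡ 3 (mod 4), so (3/11) = −(11/3).
Reduce top mod 3: now compute (2/3).
Pull out 2: since 3 ≡ 3 (mod 8), (2/3) = -1.
Reached (1/3) = 1. Collecting the sign flips along the way, the symbol is +1.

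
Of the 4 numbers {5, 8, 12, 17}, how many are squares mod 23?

2

(5/23) = -1 → non-residue.
(8/23) = +1 → QR.
(12/23) = +1 → QR.
(17/23) = -1 → non-residue.
Total quadratic residues among the 4: 2.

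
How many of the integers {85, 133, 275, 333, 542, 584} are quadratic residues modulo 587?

1

(85/587) = -1 → non-residue.
(133/587) = -1 → non-residue.
(275/587) = -1 → non-residue.
(333/587) = -1 → non-residue.
(542/587) = +1 → QR.
(584/587) = -1 → non-residue.
Total quadratic residues among the 6: 1.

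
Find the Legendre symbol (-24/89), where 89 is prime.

Euler's criterion: (-24/89) ≡ 65^44 (mod 89).
65^2 ≡ 42 (mod 89)
65^4 ≡ 73 (mod 89)
65^8 ≡ 78 (mod 89)
65^16 ≡ 32 (mod 89)
65^32 ≡ 45 (mod 89)
65^44 = 65^(32+8+4) ≡ 88 (mod 89).
Result is 88 ≡ −1, so (-24/89) = −1.

-1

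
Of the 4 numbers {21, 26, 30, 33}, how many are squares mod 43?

(21/43) = +1 → QR.
(26/43) = -1 → non-residue.
(30/43) = -1 → non-residue.
(33/43) = -1 → non-residue.
Total quadratic residues among the 4: 1.

1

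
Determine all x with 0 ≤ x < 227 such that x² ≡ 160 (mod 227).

29, 198

Since 227 ≡ 3 (mod 4), a square root of 160 is 160^((227+1)/4) = 160^57 mod 227.
Repeated squaring: 160^2≡176, 160^4≡104, 160^8≡147, 160^16≡44, 160^32≡120 (mod 227).
160^57 = 160^(32+16+8+1) ≡ 29 (mod 227).
Check: 29² = 841 ≡ 160 (mod 227). The two roots are 29 and 198.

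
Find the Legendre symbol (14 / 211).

Pull out 2: since 211 ≡ 3 (mod 8), (2/211) = -1.
Reciprocity: 7 ≡ 3 and 211 ≡ 3 (mod 4), so (7/211) = −(211/7).
Reduce top mod 7: now compute (1/7).
Reached (1/7) = 1. Collecting the sign flips along the way, the symbol is +1.

1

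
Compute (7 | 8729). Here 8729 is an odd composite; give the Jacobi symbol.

0

Reciprocity: 7 ≡ 3 and 8729 ≡ 1 (mod 4), so (7/8729) = +(8729/7).
Reduce top mod 7: now compute (0/7).
Top reduces to 0: gcd > 1, so the symbol is 0.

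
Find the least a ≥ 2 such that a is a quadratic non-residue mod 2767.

3

(2/2767) = +1, so 2 is a residue.
(3/2767) = −1, so 3 is the smallest positive non-residue mod 2767.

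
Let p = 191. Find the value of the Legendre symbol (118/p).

Pull out 2: since 191 ≡ 7 (mod 8), (2/191) = +1.
Reciprocity: 59 ≡ 3 and 191 ≡ 3 (mod 4), so (59/191) = −(191/59).
Reduce top mod 59: now compute (14/59).
Pull out 2: since 59 ≡ 3 (mod 8), (2/59) = -1.
Reciprocity: 7 ≡ 3 and 59 ≡ 3 (mod 4), so (7/59) = −(59/7).
Reduce top mod 7: now compute (3/7).
Reciprocity: 3 ≡ 3 and 7 ≡ 3 (mod 4), so (3/7) = −(7/3).
Reduce top mod 3: now compute (1/3).
Reached (1/3) = 1. Collecting the sign flips along the way, the symbol is +1.

1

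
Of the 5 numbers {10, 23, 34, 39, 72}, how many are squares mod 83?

2

(10/83) = +1 → QR.
(23/83) = +1 → QR.
(34/83) = -1 → non-residue.
(39/83) = -1 → non-residue.
(72/83) = -1 → non-residue.
Total quadratic residues among the 5: 2.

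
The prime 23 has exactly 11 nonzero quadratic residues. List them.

1, 2, 3, 4, 6, 8, 9, 12, 13, 16, 18

Square k = 1,…,11 (k and 23−k give the same square):
1²=1, 2²=4, 3²=9, 4²=16, 5²≡2, 6²≡13, 7²≡3, 8²≡18, 9²≡12, 10²≡8, 11²≡6 (mod 23).
So the quadratic residues mod 23 are {1, 2, 3, 4, 6, 8, 9, 12, 13, 16, 18}.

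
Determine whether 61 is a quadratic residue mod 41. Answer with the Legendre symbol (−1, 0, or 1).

Euler's criterion: (61/41) ≡ 20^20 (mod 41).
20^2 ≡ 31 (mod 41)
20^4 ≡ 18 (mod 41)
20^8 ≡ 37 (mod 41)
20^16 ≡ 16 (mod 41)
20^20 = 20^(16+4) ≡ 1 (mod 41).
Result is 1, so (61/41) = 1.

1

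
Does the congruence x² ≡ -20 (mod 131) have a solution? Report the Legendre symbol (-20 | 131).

First reduce: -20 ≡ 111 (mod 131).
Reciprocity: 111 ≡ 3 and 131 ≡ 3 (mod 4), so (111/131) = −(131/111).
Reduce top mod 111: now compute (20/111).
Pull out 2^2: since 111 ≡ 7 (mod 8), (2/111) = +1, so (2/111)^2 = +1.
Reciprocity: 5 ≡ 1 and 111 ≡ 3 (mod 4), so (5/111) = +(111/5).
Reduce top mod 5: now compute (1/5).
Reached (1/5) = 1. Collecting the sign flips along the way, the symbol is -1.

-1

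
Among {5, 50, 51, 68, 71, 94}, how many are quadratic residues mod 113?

2

(5/113) = -1 → non-residue.
(50/113) = +1 → QR.
(51/113) = +1 → QR.
(68/113) = -1 → non-residue.
(71/113) = -1 → non-residue.
(94/113) = -1 → non-residue.
Total quadratic residues among the 6: 2.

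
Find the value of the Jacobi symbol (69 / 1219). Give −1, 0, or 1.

0

Reciprocity: 69 ≡ 1 and 1219 ≡ 3 (mod 4), so (69/1219) = +(1219/69).
Reduce top mod 69: now compute (46/69).
Pull out 2: since 69 ≡ 5 (mod 8), (2/69) = -1.
Reciprocity: 23 ≡ 3 and 69 ≡ 1 (mod 4), so (23/69) = +(69/23).
Reduce top mod 23: now compute (0/23).
Top reduces to 0: gcd > 1, so the symbol is 0.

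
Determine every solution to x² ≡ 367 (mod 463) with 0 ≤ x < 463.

Since 463 ≡ 3 (mod 4), a square root of 367 is 367^((463+1)/4) = 367^116 mod 463.
Repeated squaring: 367^2≡419, 367^4≡84, 367^8≡111, 367^16≡283, 367^32≡453, 367^64≡100 (mod 463).
367^116 = 367^(64+32+16+4) ≡ 272 (mod 463).
Check: 272² = 73984 ≡ 367 (mod 463). The two roots are 191 and 272.

191, 272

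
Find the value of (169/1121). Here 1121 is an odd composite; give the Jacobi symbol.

Reciprocity: 169 ≡ 1 and 1121 ≡ 1 (mod 4), so (169/1121) = +(1121/169).
Reduce top mod 169: now compute (107/169).
Reciprocity: 107 ≡ 3 and 169 ≡ 1 (mod 4), so (107/169) = +(169/107).
Reduce top mod 107: now compute (62/107).
Pull out 2: since 107 ≡ 3 (mod 8), (2/107) = -1.
Reciprocity: 31 ≡ 3 and 107 ≡ 3 (mod 4), so (31/107) = −(107/31).
Reduce top mod 31: now compute (14/31).
Pull out 2: since 31 ≡ 7 (mod 8), (2/31) = +1.
Reciprocity: 7 ≡ 3 and 31 ≡ 3 (mod 4), so (7/31) = −(31/7).
Reduce top mod 7: now compute (3/7).
Reciprocity: 3 ≡ 3 and 7 ≡ 3 (mod 4), so (3/7) = −(7/3).
Reduce top mod 3: now compute (1/3).
Reached (1/3) = 1. Collecting the sign flips along the way, the symbol is +1.

1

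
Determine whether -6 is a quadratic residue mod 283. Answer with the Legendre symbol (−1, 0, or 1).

First reduce: -6 ≡ 277 (mod 283).
Reciprocity: 277 ≡ 1 and 283 ≡ 3 (mod 4), so (277/283) = +(283/277).
Reduce top mod 277: now compute (6/277).
Pull out 2: since 277 ≡ 5 (mod 8), (2/277) = -1.
Reciprocity: 3 ≡ 3 and 277 ≡ 1 (mod 4), so (3/277) = +(277/3).
Reduce top mod 3: now compute (1/3).
Reached (1/3) = 1. Collecting the sign flips along the way, the symbol is -1.

-1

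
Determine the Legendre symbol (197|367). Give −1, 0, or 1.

-1

Euler's criterion: (197/367) ≡ 197^183 (mod 367).
197^2 ≡ 274 (mod 367)
197^4 ≡ 208 (mod 367)
197^8 ≡ 325 (mod 367)
197^16 ≡ 296 (mod 367)
197^32 ≡ 270 (mod 367)
197^64 ≡ 234 (mod 367)
197^128 ≡ 73 (mod 367)
197^183 = 197^(128+32+16+4+2+1) ≡ 366 (mod 367).
Result is 366 ≡ −1, so (197/367) = −1.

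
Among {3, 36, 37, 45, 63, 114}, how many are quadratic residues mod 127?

(3/127) = -1 → non-residue.
(36/127) = +1 → QR.
(37/127) = +1 → QR.
(45/127) = -1 → non-residue.
(63/127) = -1 → non-residue.
(114/127) = -1 → non-residue.
Total quadratic residues among the 6: 2.

2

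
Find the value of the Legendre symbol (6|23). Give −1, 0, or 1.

1

Pull out 2: since 23 ≡ 7 (mod 8), (2/23) = +1.
Reciprocity: 3 ≡ 3 and 23 ≡ 3 (mod 4), so (3/23) = −(23/3).
Reduce top mod 3: now compute (2/3).
Pull out 2: since 3 ≡ 3 (mod 8), (2/3) = -1.
Reached (1/3) = 1. Collecting the sign flips along the way, the symbol is +1.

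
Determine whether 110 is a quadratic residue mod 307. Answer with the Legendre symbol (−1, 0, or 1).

1

Pull out 2: since 307 ≡ 3 (mod 8), (2/307) = -1.
Reciprocity: 55 ≡ 3 and 307 ≡ 3 (mod 4), so (55/307) = −(307/55).
Reduce top mod 55: now compute (32/55).
Pull out 2^5: since 55 ≡ 7 (mod 8), (2/55) = +1, so (2/55)^5 = +1.
Reached (1/55) = 1. Collecting the sign flips along the way, the symbol is +1.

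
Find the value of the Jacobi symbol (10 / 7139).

-1

Pull out 2: since 7139 ≡ 3 (mod 8), (2/7139) = -1.
Reciprocity: 5 ≡ 1 and 7139 ≡ 3 (mod 4), so (5/7139) = +(7139/5).
Reduce top mod 5: now compute (4/5).
Pull out 2^2: since 5 ≡ 5 (mod 8), (2/5) = -1, so (2/5)^2 = +1.
Reached (1/5) = 1. Collecting the sign flips along the way, the symbol is -1.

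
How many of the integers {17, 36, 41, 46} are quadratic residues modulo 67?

(17/67) = +1 → QR.
(36/67) = +1 → QR.
(41/67) = -1 → non-residue.
(46/67) = -1 → non-residue.
Total quadratic residues among the 4: 2.

2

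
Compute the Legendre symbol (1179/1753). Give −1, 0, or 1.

-1

Reciprocity: 1179 ≡ 3 and 1753 ≡ 1 (mod 4), so (1179/1753) = +(1753/1179).
Reduce top mod 1179: now compute (574/1179).
Pull out 2: since 1179 ≡ 3 (mod 8), (2/1179) = -1.
Reciprocity: 287 ≡ 3 and 1179 ≡ 3 (mod 4), so (287/1179) = −(1179/287).
Reduce top mod 287: now compute (31/287).
Reciprocity: 31 ≡ 3 and 287 ≡ 3 (mod 4), so (31/287) = −(287/31).
Reduce top mod 31: now compute (8/31).
Pull out 2^3: since 31 ≡ 7 (mod 8), (2/31) = +1, so (2/31)^3 = +1.
Reached (1/31) = 1. Collecting the sign flips along the way, the symbol is -1.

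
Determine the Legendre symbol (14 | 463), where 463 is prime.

-1

Pull out 2: since 463 ≡ 7 (mod 8), (2/463) = +1.
Reciprocity: 7 ≡ 3 and 463 ≡ 3 (mod 4), so (7/463) = −(463/7).
Reduce top mod 7: now compute (1/7).
Reached (1/7) = 1. Collecting the sign flips along the way, the symbol is -1.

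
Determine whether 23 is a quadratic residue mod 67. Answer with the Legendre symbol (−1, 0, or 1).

Reciprocity: 23 ≡ 3 and 67 ≡ 3 (mod 4), so (23/67) = −(67/23).
Reduce top mod 23: now compute (21/23).
Reciprocity: 21 ≡ 1 and 23 ≡ 3 (mod 4), so (21/23) = +(23/21).
Reduce top mod 21: now compute (2/21).
Pull out 2: since 21 ≡ 5 (mod 8), (2/21) = -1.
Reached (1/21) = 1. Collecting the sign flips along the way, the symbol is +1.

1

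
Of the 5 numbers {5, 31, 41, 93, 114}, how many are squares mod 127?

2

(5/127) = -1 → non-residue.
(31/127) = +1 → QR.
(41/127) = +1 → QR.
(93/127) = -1 → non-residue.
(114/127) = -1 → non-residue.
Total quadratic residues among the 5: 2.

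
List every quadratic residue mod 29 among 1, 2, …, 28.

1, 4, 5, 6, 7, 9, 13, 16, 20, 22, 23, 24, 25, 28

Square k = 1,…,14 (k and 29−k give the same square):
1²=1, 2²=4, 3²=9, 4²=16, 5²=25, 6²≡7, 7²≡20, 8²≡6, 9²≡23, 10²≡13, 11²≡5, 12²≡28, 13²≡24, 14²≡22 (mod 29).
So the quadratic residues mod 29 are {1, 4, 5, 6, 7, 9, 13, 16, 20, 22, 23, 24, 25, 28}.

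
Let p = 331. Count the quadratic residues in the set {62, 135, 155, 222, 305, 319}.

(62/331) = -1 → non-residue.
(135/331) = -1 → non-residue.
(155/331) = +1 → QR.
(222/331) = -1 → non-residue.
(305/331) = -1 → non-residue.
(319/331) = +1 → QR.
Total quadratic residues among the 6: 2.

2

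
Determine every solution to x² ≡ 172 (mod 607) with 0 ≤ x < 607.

Since 607 ≡ 3 (mod 4), a square root of 172 is 172^((607+1)/4) = 172^152 mod 607.
Repeated squaring: 172^2≡448, 172^4≡394, 172^8≡451, 172^16≡56, 172^32≡101, 172^64≡489, 172^128≡570 (mod 607).
172^152 = 172^(128+16+8) ≡ 308 (mod 607).
Check: 308² = 94864 ≡ 172 (mod 607). The two roots are 299 and 308.

299, 308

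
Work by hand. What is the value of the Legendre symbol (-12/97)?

1

First reduce: -12 ≡ 85 (mod 97).
Reciprocity: 85 ≡ 1 and 97 ≡ 1 (mod 4), so (85/97) = +(97/85).
Reduce top mod 85: now compute (12/85).
Pull out 2^2: since 85 ≡ 5 (mod 8), (2/85) = -1, so (2/85)^2 = +1.
Reciprocity: 3 ≡ 3 and 85 ≡ 1 (mod 4), so (3/85) = +(85/3).
Reduce top mod 3: now compute (1/3).
Reached (1/3) = 1. Collecting the sign flips along the way, the symbol is +1.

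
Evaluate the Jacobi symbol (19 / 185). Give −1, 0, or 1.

Reciprocity: 19 ≡ 3 and 185 ≡ 1 (mod 4), so (19/185) = +(185/19).
Reduce top mod 19: now compute (14/19).
Pull out 2: since 19 ≡ 3 (mod 8), (2/19) = -1.
Reciprocity: 7 ≡ 3 and 19 ≡ 3 (mod 4), so (7/19) = −(19/7).
Reduce top mod 7: now compute (5/7).
Reciprocity: 5 ≡ 1 and 7 ≡ 3 (mod 4), so (5/7) = +(7/5).
Reduce top mod 5: now compute (2/5).
Pull out 2: since 5 ≡ 5 (mod 8), (2/5) = -1.
Reached (1/5) = 1. Collecting the sign flips along the way, the symbol is -1.

-1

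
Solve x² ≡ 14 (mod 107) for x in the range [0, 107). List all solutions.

Since 107 ≡ 3 (mod 4), a square root of 14 is 14^((107+1)/4) = 14^27 mod 107.
Repeated squaring: 14^2≡89, 14^4≡3, 14^8≡9, 14^16≡81 (mod 107).
14^27 = 14^(16+8+2+1) ≡ 11 (mod 107).
Check: 11² = 121 ≡ 14 (mod 107). The two roots are 11 and 96.

11, 96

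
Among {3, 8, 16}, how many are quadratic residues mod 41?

2

(3/41) = -1 → non-residue.
(8/41) = +1 → QR.
(16/41) = +1 → QR.
Total quadratic residues among the 3: 2.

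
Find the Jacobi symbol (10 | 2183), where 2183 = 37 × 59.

-1

Pull out 2: since 2183 ≡ 7 (mod 8), (2/2183) = +1.
Reciprocity: 5 ≡ 1 and 2183 ≡ 3 (mod 4), so (5/2183) = +(2183/5).
Reduce top mod 5: now compute (3/5).
Reciprocity: 3 ≡ 3 and 5 ≡ 1 (mod 4), so (3/5) = +(5/3).
Reduce top mod 3: now compute (2/3).
Pull out 2: since 3 ≡ 3 (mod 8), (2/3) = -1.
Reached (1/3) = 1. Collecting the sign flips along the way, the symbol is -1.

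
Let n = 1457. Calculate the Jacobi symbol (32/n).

Pull out 2^5: since 1457 ≡ 1 (mod 8), (2/1457) = +1, so (2/1457)^5 = +1.
Reached (1/1457) = 1. Collecting the sign flips along the way, the symbol is +1.

1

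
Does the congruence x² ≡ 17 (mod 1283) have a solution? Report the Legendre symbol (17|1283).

Reciprocity: 17 ≡ 1 and 1283 ≡ 3 (mod 4), so (17/1283) = +(1283/17).
Reduce top mod 17: now compute (8/17).
Pull out 2^3: since 17 ≡ 1 (mod 8), (2/17) = +1, so (2/17)^3 = +1.
Reached (1/17) = 1. Collecting the sign flips along the way, the symbol is +1.

1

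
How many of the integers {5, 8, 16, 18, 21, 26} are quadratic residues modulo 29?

(5/29) = +1 → QR.
(8/29) = -1 → non-residue.
(16/29) = +1 → QR.
(18/29) = -1 → non-residue.
(21/29) = -1 → non-residue.
(26/29) = -1 → non-residue.
Total quadratic residues among the 6: 2.

2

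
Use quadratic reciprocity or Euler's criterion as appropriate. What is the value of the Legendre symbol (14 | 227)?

Euler's criterion: (14/227) ≡ 14^113 (mod 227).
14^2 ≡ 196 (mod 227)
14^4 ≡ 53 (mod 227)
14^8 ≡ 85 (mod 227)
14^16 ≡ 188 (mod 227)
14^32 ≡ 159 (mod 227)
14^64 ≡ 84 (mod 227)
14^113 = 14^(64+32+16+1) ≡ 226 (mod 227).
Result is 226 ≡ −1, so (14/227) = −1.

-1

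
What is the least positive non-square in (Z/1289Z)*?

3

(2/1289) = +1, so 2 is a residue.
(3/1289) = −1, so 3 is the smallest positive non-residue mod 1289.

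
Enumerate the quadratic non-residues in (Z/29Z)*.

2,3,8,10,11,12,14,15,17,18,19,21,26,27

Square k = 1,…,14 (k and 29−k give the same square):
1²=1, 2²=4, 3²=9, 4²=16, 5²=25, 6²≡7, 7²≡20, 8²≡6, 9²≡23, 10²≡13, 11²≡5, 12²≡28, 13²≡24, 14²≡22 (mod 29).
The residues are {1, 4, 5, 6, 7, 9, 13, 16, 20, 22, 23, 24, 25, 28}; the non-residues are the remaining 14 nonzero classes.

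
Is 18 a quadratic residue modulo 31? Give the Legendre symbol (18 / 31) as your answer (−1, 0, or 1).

1

Pull out 2: since 31 ≡ 7 (mod 8), (2/31) = +1.
Reciprocity: 9 ≡ 1 and 31 ≡ 3 (mod 4), so (9/31) = +(31/9).
Reduce top mod 9: now compute (4/9).
Pull out 2^2: since 9 ≡ 1 (mod 8), (2/9) = +1, so (2/9)^2 = +1.
Reached (1/9) = 1. Collecting the sign flips along the way, the symbol is +1.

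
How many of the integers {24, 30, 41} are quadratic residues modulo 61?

(24/61) = -1 → non-residue.
(30/61) = -1 → non-residue.
(41/61) = +1 → QR.
Total quadratic residues among the 3: 1.

1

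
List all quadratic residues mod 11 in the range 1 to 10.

1,3,4,5,9

Square k = 1,…,5 (k and 11−k give the same square):
1²=1, 2²=4, 3²=9, 4²≡5, 5²≡3 (mod 11).
So the quadratic residues mod 11 are {1, 3, 4, 5, 9}.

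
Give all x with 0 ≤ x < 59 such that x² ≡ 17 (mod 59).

Since 59 ≡ 3 (mod 4), a square root of 17 is 17^((59+1)/4) = 17^15 mod 59.
Repeated squaring: 17^2≡53, 17^4≡36, 17^8≡57 (mod 59).
17^15 = 17^(8+4+2+1) ≡ 28 (mod 59).
Check: 28² = 784 ≡ 17 (mod 59). The two roots are 28 and 31.

28, 31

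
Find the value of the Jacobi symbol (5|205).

Reciprocity: 5 ≡ 1 and 205 ≡ 1 (mod 4), so (5/205) = +(205/5).
Reduce top mod 5: now compute (0/5).
Top reduces to 0: gcd > 1, so the symbol is 0.

0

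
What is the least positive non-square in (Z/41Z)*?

(2/41) = +1, so 2 is a residue.
(3/41) = −1, so 3 is the smallest positive non-residue mod 41.

3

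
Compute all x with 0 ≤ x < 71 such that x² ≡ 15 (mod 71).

Since 71 ≡ 3 (mod 4), a square root of 15 is 15^((71+1)/4) = 15^18 mod 71.
Repeated squaring: 15^2≡12, 15^4≡2, 15^8≡4, 15^16≡16 (mod 71).
15^18 = 15^(16+2) ≡ 50 (mod 71).
Check: 50² = 2500 ≡ 15 (mod 71). The two roots are 21 and 50.

21, 50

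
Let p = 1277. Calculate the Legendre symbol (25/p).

1

Reciprocity: 25 ≡ 1 and 1277 ≡ 1 (mod 4), so (25/1277) = +(1277/25).
Reduce top mod 25: now compute (2/25).
Pull out 2: since 25 ≡ 1 (mod 8), (2/25) = +1.
Reached (1/25) = 1. Collecting the sign flips along the way, the symbol is +1.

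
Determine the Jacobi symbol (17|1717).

0

Reciprocity: 17 ≡ 1 and 1717 ≡ 1 (mod 4), so (17/1717) = +(1717/17).
Reduce top mod 17: now compute (0/17).
Top reduces to 0: gcd > 1, so the symbol is 0.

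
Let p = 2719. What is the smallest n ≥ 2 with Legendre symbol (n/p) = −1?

(2/2719) = +1, so 2 is a residue.
(3/2719) = −1, so 3 is the smallest positive non-residue mod 2719.

3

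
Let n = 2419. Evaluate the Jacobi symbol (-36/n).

First reduce: -36 ≡ 2383 (mod 2419).
Reciprocity: 2383 ≡ 3 and 2419 ≡ 3 (mod 4), so (2383/2419) = −(2419/2383).
Reduce top mod 2383: now compute (36/2383).
Pull out 2^2: since 2383 ≡ 7 (mod 8), (2/2383) = +1, so (2/2383)^2 = +1.
Reciprocity: 9 ≡ 1 and 2383 ≡ 3 (mod 4), so (9/2383) = +(2383/9).
Reduce top mod 9: now compute (7/9).
Reciprocity: 7 ≡ 3 and 9 ≡ 1 (mod 4), so (7/9) = +(9/7).
Reduce top mod 7: now compute (2/7).
Pull out 2: since 7 ≡ 7 (mod 8), (2/7) = +1.
Reached (1/7) = 1. Collecting the sign flips along the way, the symbol is -1.

-1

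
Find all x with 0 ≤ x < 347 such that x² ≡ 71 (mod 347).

50, 297

Since 347 ≡ 3 (mod 4), a square root of 71 is 71^((347+1)/4) = 71^87 mod 347.
Repeated squaring: 71^2≡183, 71^4≡177, 71^8≡99, 71^16≡85, 71^32≡285, 71^64≡27 (mod 347).
71^87 = 71^(64+16+4+2+1) ≡ 297 (mod 347).
Check: 297² = 88209 ≡ 71 (mod 347). The two roots are 50 and 297.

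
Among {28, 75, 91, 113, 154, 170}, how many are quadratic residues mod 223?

(28/223) = +1 → QR.
(75/223) = -1 → non-residue.
(91/223) = -1 → non-residue.
(113/223) = -1 → non-residue.
(154/223) = -1 → non-residue.
(170/223) = -1 → non-residue.
Total quadratic residues among the 6: 1.

1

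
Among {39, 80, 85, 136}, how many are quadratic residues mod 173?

(39/173) = -1 → non-residue.
(80/173) = -1 → non-residue.
(85/173) = +1 → QR.
(136/173) = +1 → QR.
Total quadratic residues among the 4: 2.

2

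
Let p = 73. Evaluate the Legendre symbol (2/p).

1

Euler's criterion: (2/73) ≡ 2^36 (mod 73).
2^2 ≡ 4 (mod 73)
2^4 ≡ 16 (mod 73)
2^8 ≡ 37 (mod 73)
2^16 ≡ 55 (mod 73)
2^32 ≡ 32 (mod 73)
2^36 = 2^(32+4) ≡ 1 (mod 73).
Result is 1, so (2/73) = 1.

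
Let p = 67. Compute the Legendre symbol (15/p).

1

Reciprocity: 15 ≡ 3 and 67 ≡ 3 (mod 4), so (15/67) = −(67/15).
Reduce top mod 15: now compute (7/15).
Reciprocity: 7 ≡ 3 and 15 ≡ 3 (mod 4), so (7/15) = −(15/7).
Reduce top mod 7: now compute (1/7).
Reached (1/7) = 1. Collecting the sign flips along the way, the symbol is +1.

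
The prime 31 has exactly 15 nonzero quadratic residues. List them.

1 2 4 5 7 8 9 10 14 16 18 19 20 25 28

Square k = 1,…,15 (k and 31−k give the same square):
1²=1, 2²=4, 3²=9, 4²=16, 5²=25, 6²≡5, 7²≡18, 8²≡2, 9²≡19, 10²≡7, 11²≡28, 12²≡20, 13²≡14, 14²≡10, 15²≡8 (mod 31).
So the quadratic residues mod 31 are {1, 2, 4, 5, 7, 8, 9, 10, 14, 16, 18, 19, 20, 25, 28}.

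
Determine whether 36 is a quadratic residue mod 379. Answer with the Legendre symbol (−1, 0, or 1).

1

Pull out 2^2: since 379 ≡ 3 (mod 8), (2/379) = -1, so (2/379)^2 = +1.
Reciprocity: 9 ≡ 1 and 379 ≡ 3 (mod 4), so (9/379) = +(379/9).
Reduce top mod 9: now compute (1/9).
Reached (1/9) = 1. Collecting the sign flips along the way, the symbol is +1.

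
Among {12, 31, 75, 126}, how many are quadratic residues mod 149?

1

(12/149) = -1 → non-residue.
(31/149) = +1 → QR.
(75/149) = -1 → non-residue.
(126/149) = -1 → non-residue.
Total quadratic residues among the 4: 1.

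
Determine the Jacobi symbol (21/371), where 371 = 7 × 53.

Reciprocity: 21 ≡ 1 and 371 ≡ 3 (mod 4), so (21/371) = +(371/21).
Reduce top mod 21: now compute (14/21).
Pull out 2: since 21 ≡ 5 (mod 8), (2/21) = -1.
Reciprocity: 7 ≡ 3 and 21 ≡ 1 (mod 4), so (7/21) = +(21/7).
Reduce top mod 7: now compute (0/7).
Top reduces to 0: gcd > 1, so the symbol is 0.

0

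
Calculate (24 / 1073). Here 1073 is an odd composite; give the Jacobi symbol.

Pull out 2^3: since 1073 ≡ 1 (mod 8), (2/1073) = +1, so (2/1073)^3 = +1.
Reciprocity: 3 ≡ 3 and 1073 ≡ 1 (mod 4), so (3/1073) = +(1073/3).
Reduce top mod 3: now compute (2/3).
Pull out 2: since 3 ≡ 3 (mod 8), (2/3) = -1.
Reached (1/3) = 1. Collecting the sign flips along the way, the symbol is -1.

-1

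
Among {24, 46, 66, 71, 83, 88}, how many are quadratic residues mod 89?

(24/89) = -1 → non-residue.
(46/89) = -1 → non-residue.
(66/89) = -1 → non-residue.
(71/89) = +1 → QR.
(83/89) = -1 → non-residue.
(88/89) = +1 → QR.
Total quadratic residues among the 6: 2.

2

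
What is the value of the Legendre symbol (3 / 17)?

Reciprocity: 3 ≡ 3 and 17 ≡ 1 (mod 4), so (3/17) = +(17/3).
Reduce top mod 3: now compute (2/3).
Pull out 2: since 3 ≡ 3 (mod 8), (2/3) = -1.
Reached (1/3) = 1. Collecting the sign flips along the way, the symbol is -1.

-1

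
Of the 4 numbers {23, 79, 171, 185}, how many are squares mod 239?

(23/239) = -1 → non-residue.
(79/239) = -1 → non-residue.
(171/239) = -1 → non-residue.
(185/239) = -1 → non-residue.
Total quadratic residues among the 4: 0.

0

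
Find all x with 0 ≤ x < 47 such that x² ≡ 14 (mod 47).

Since 47 ≡ 3 (mod 4), a square root of 14 is 14^((47+1)/4) = 14^12 mod 47.
Repeated squaring: 14^2≡8, 14^4≡17, 14^8≡7 (mod 47).
14^12 = 14^(8+4) ≡ 25 (mod 47).
Check: 25² = 625 ≡ 14 (mod 47). The two roots are 22 and 25.

22, 25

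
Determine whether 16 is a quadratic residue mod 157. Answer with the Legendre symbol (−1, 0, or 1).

Euler's criterion: (16/157) ≡ 16^78 (mod 157).
16^2 ≡ 99 (mod 157)
16^4 ≡ 67 (mod 157)
16^8 ≡ 93 (mod 157)
16^16 ≡ 14 (mod 157)
16^32 ≡ 39 (mod 157)
16^64 ≡ 108 (mod 157)
16^78 = 16^(64+8+4+2) ≡ 1 (mod 157).
Result is 1, so (16/157) = 1.

1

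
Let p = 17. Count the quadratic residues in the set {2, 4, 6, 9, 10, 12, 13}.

4

(2/17) = +1 → QR.
(4/17) = +1 → QR.
(6/17) = -1 → non-residue.
(9/17) = +1 → QR.
(10/17) = -1 → non-residue.
(12/17) = -1 → non-residue.
(13/17) = +1 → QR.
Total quadratic residues among the 7: 4.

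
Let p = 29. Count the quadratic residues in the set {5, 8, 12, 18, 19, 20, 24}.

(5/29) = +1 → QR.
(8/29) = -1 → non-residue.
(12/29) = -1 → non-residue.
(18/29) = -1 → non-residue.
(19/29) = -1 → non-residue.
(20/29) = +1 → QR.
(24/29) = +1 → QR.
Total quadratic residues among the 7: 3.

3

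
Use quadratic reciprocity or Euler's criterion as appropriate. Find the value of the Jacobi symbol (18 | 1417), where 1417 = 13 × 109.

Pull out 2: since 1417 ≡ 1 (mod 8), (2/1417) = +1.
Reciprocity: 9 ≡ 1 and 1417 ≡ 1 (mod 4), so (9/1417) = +(1417/9).
Reduce top mod 9: now compute (4/9).
Pull out 2^2: since 9 ≡ 1 (mod 8), (2/9) = +1, so (2/9)^2 = +1.
Reached (1/9) = 1. Collecting the sign flips along the way, the symbol is +1.

1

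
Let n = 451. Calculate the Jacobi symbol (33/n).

Reciprocity: 33 ≡ 1 and 451 ≡ 3 (mod 4), so (33/451) = +(451/33).
Reduce top mod 33: now compute (22/33).
Pull out 2: since 33 ≡ 1 (mod 8), (2/33) = +1.
Reciprocity: 11 ≡ 3 and 33 ≡ 1 (mod 4), so (11/33) = +(33/11).
Reduce top mod 11: now compute (0/11).
Top reduces to 0: gcd > 1, so the symbol is 0.

0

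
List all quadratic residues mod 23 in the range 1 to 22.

1, 2, 3, 4, 6, 8, 9, 12, 13, 16, 18

Square k = 1,…,11 (k and 23−k give the same square):
1²=1, 2²=4, 3²=9, 4²=16, 5²≡2, 6²≡13, 7²≡3, 8²≡18, 9²≡12, 10²≡8, 11²≡6 (mod 23).
So the quadratic residues mod 23 are {1, 2, 3, 4, 6, 8, 9, 12, 13, 16, 18}.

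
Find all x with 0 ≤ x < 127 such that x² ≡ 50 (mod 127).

Since 127 ≡ 3 (mod 4), a square root of 50 is 50^((127+1)/4) = 50^32 mod 127.
Repeated squaring: 50^2≡87, 50^4≡76, 50^8≡61, 50^16≡38, 50^32≡47 (mod 127).
50^32 = 50^(32) ≡ 47 (mod 127).
Check: 47² = 2209 ≡ 50 (mod 127). The two roots are 47 and 80.

47, 80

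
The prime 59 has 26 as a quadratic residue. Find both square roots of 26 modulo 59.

12, 47

Since 59 ≡ 3 (mod 4), a square root of 26 is 26^((59+1)/4) = 26^15 mod 59.
Repeated squaring: 26^2≡27, 26^4≡21, 26^8≡28 (mod 59).
26^15 = 26^(8+4+2+1) ≡ 12 (mod 59).
Check: 12² = 144 ≡ 26 (mod 59). The two roots are 12 and 47.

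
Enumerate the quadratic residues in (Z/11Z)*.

1, 3, 4, 5, 9

Square k = 1,…,5 (k and 11−k give the same square):
1²=1, 2²=4, 3²=9, 4²≡5, 5²≡3 (mod 11).
So the quadratic residues mod 11 are {1, 3, 4, 5, 9}.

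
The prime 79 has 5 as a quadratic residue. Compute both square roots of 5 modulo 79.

20, 59

Since 79 ≡ 3 (mod 4), a square root of 5 is 5^((79+1)/4) = 5^20 mod 79.
Repeated squaring: 5^2≡25, 5^4≡72, 5^8≡49, 5^16≡31 (mod 79).
5^20 = 5^(16+4) ≡ 20 (mod 79).
Check: 20² = 400 ≡ 5 (mod 79). The two roots are 20 and 59.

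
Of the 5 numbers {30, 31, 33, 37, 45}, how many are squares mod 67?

(30/67) = -1 → non-residue.
(31/67) = -1 → non-residue.
(33/67) = +1 → QR.
(37/67) = +1 → QR.
(45/67) = -1 → non-residue.
Total quadratic residues among the 5: 2.

2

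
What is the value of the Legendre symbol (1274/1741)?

-1

Pull out 2: since 1741 ≡ 5 (mod 8), (2/1741) = -1.
Reciprocity: 637 ≡ 1 and 1741 ≡ 1 (mod 4), so (637/1741) = +(1741/637).
Reduce top mod 637: now compute (467/637).
Reciprocity: 467 ≡ 3 and 637 ≡ 1 (mod 4), so (467/637) = +(637/467).
Reduce top mod 467: now compute (170/467).
Pull out 2: since 467 ≡ 3 (mod 8), (2/467) = -1.
Reciprocity: 85 ≡ 1 and 467 ≡ 3 (mod 4), so (85/467) = +(467/85).
Reduce top mod 85: now compute (42/85).
Pull out 2: since 85 ≡ 5 (mod 8), (2/85) = -1.
Reciprocity: 21 ≡ 1 and 85 ≡ 1 (mod 4), so (21/85) = +(85/21).
Reduce top mod 21: now compute (1/21).
Reached (1/21) = 1. Collecting the sign flips along the way, the symbol is -1.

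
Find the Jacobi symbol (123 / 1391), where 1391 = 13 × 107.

-1

Reciprocity: 123 ≡ 3 and 1391 ≡ 3 (mod 4), so (123/1391) = −(1391/123).
Reduce top mod 123: now compute (38/123).
Pull out 2: since 123 ≡ 3 (mod 8), (2/123) = -1.
Reciprocity: 19 ≡ 3 and 123 ≡ 3 (mod 4), so (19/123) = −(123/19).
Reduce top mod 19: now compute (9/19).
Reciprocity: 9 ≡ 1 and 19 ≡ 3 (mod 4), so (9/19) = +(19/9).
Reduce top mod 9: now compute (1/9).
Reached (1/9) = 1. Collecting the sign flips along the way, the symbol is -1.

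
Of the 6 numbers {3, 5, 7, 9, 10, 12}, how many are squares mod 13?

4

(3/13) = +1 → QR.
(5/13) = -1 → non-residue.
(7/13) = -1 → non-residue.
(9/13) = +1 → QR.
(10/13) = +1 → QR.
(12/13) = +1 → QR.
Total quadratic residues among the 6: 4.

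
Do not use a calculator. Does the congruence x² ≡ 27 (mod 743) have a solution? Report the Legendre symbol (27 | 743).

1

Euler's criterion: (27/743) ≡ 27^371 (mod 743).
27^2 ≡ 729 (mod 743)
27^4 ≡ 196 (mod 743)
27^8 ≡ 523 (mod 743)
27^16 ≡ 105 (mod 743)
27^32 ≡ 623 (mod 743)
27^64 ≡ 283 (mod 743)
27^128 ≡ 588 (mod 743)
27^256 ≡ 249 (mod 743)
27^371 = 27^(256+64+32+16+2+1) ≡ 1 (mod 743).
Result is 1, so (27/743) = 1.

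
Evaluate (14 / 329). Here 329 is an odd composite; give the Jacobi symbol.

Pull out 2: since 329 ≡ 1 (mod 8), (2/329) = +1.
Reciprocity: 7 ≡ 3 and 329 ≡ 1 (mod 4), so (7/329) = +(329/7).
Reduce top mod 7: now compute (0/7).
Top reduces to 0: gcd > 1, so the symbol is 0.

0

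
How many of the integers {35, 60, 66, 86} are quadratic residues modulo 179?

2

(35/179) = -1 → non-residue.
(60/179) = +1 → QR.
(66/179) = +1 → QR.
(86/179) = -1 → non-residue.
Total quadratic residues among the 4: 2.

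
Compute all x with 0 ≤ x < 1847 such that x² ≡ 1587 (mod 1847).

148, 1699

Since 1847 ≡ 3 (mod 4), a square root of 1587 is 1587^((1847+1)/4) = 1587^462 mod 1847.
Repeated squaring: 1587^2≡1108, 1587^4≡1256, 1587^8≡198, 1587^16≡417, 1587^32≡271, 1587^64≡1408, 1587^128≡633, 1587^256≡1737 (mod 1847).
1587^462 = 1587^(256+128+64+8+4+2) ≡ 148 (mod 1847).
Check: 148² = 21904 ≡ 1587 (mod 1847). The two roots are 148 and 1699.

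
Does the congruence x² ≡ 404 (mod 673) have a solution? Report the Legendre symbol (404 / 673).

Pull out 2^2: since 673 ≡ 1 (mod 8), (2/673) = +1, so (2/673)^2 = +1.
Reciprocity: 101 ≡ 1 and 673 ≡ 1 (mod 4), so (101/673) = +(673/101).
Reduce top mod 101: now compute (67/101).
Reciprocity: 67 ≡ 3 and 101 ≡ 1 (mod 4), so (67/101) = +(101/67).
Reduce top mod 67: now compute (34/67).
Pull out 2: since 67 ≡ 3 (mod 8), (2/67) = -1.
Reciprocity: 17 ≡ 1 and 67 ≡ 3 (mod 4), so (17/67) = +(67/17).
Reduce top mod 17: now compute (16/17).
Pull out 2^4: since 17 ≡ 1 (mod 8), (2/17) = +1, so (2/17)^4 = +1.
Reached (1/17) = 1. Collecting the sign flips along the way, the symbol is -1.

-1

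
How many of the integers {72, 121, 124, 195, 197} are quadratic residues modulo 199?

(72/199) = +1 → QR.
(121/199) = +1 → QR.
(124/199) = +1 → QR.
(195/199) = -1 → non-residue.
(197/199) = -1 → non-residue.
Total quadratic residues among the 5: 3.

3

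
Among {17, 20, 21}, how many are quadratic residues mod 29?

1

(17/29) = -1 → non-residue.
(20/29) = +1 → QR.
(21/29) = -1 → non-residue.
Total quadratic residues among the 3: 1.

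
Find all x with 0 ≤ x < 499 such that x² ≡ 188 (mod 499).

Since 499 ≡ 3 (mod 4), a square root of 188 is 188^((499+1)/4) = 188^125 mod 499.
Repeated squaring: 188^2≡414, 188^4≡239, 188^8≡235, 188^16≡335, 188^32≡449, 188^64≡5 (mod 499).
188^125 = 188^(64+32+16+8+4+1) ≡ 289 (mod 499).
Check: 289² = 83521 ≡ 188 (mod 499). The two roots are 210 and 289.

210, 289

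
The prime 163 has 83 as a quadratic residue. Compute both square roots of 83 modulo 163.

Since 163 ≡ 3 (mod 4), a square root of 83 is 83^((163+1)/4) = 83^41 mod 163.
Repeated squaring: 83^2≡43, 83^4≡56, 83^8≡39, 83^16≡54, 83^32≡145 (mod 163).
83^41 = 83^(32+8+1) ≡ 88 (mod 163).
Check: 88² = 7744 ≡ 83 (mod 163). The two roots are 75 and 88.

75, 88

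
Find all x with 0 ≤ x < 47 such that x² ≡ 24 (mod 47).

20, 27

Since 47 ≡ 3 (mod 4), a square root of 24 is 24^((47+1)/4) = 24^12 mod 47.
Repeated squaring: 24^2≡12, 24^4≡3, 24^8≡9 (mod 47).
24^12 = 24^(8+4) ≡ 27 (mod 47).
Check: 27² = 729 ≡ 24 (mod 47). The two roots are 20 and 27.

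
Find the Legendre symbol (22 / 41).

Euler's criterion: (22/41) ≡ 22^20 (mod 41).
22^2 ≡ 33 (mod 41)
22^4 ≡ 23 (mod 41)
22^8 ≡ 37 (mod 41)
22^16 ≡ 16 (mod 41)
22^20 = 22^(16+4) ≡ 40 (mod 41).
Result is 40 ≡ −1, so (22/41) = −1.

-1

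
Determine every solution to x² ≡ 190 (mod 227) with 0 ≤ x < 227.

Since 227 ≡ 3 (mod 4), a square root of 190 is 190^((227+1)/4) = 190^57 mod 227.
Repeated squaring: 190^2≡7, 190^4≡49, 190^8≡131, 190^16≡136, 190^32≡109 (mod 227).
190^57 = 190^(32+16+8+1) ≡ 155 (mod 227).
Check: 155² = 24025 ≡ 190 (mod 227). The two roots are 72 and 155.

72, 155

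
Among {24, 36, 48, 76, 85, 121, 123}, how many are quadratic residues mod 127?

(24/127) = -1 → non-residue.
(36/127) = +1 → QR.
(48/127) = -1 → non-residue.
(76/127) = +1 → QR.
(85/127) = -1 → non-residue.
(121/127) = +1 → QR.
(123/127) = -1 → non-residue.
Total quadratic residues among the 7: 3.

3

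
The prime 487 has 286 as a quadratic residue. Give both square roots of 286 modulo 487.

Since 487 ≡ 3 (mod 4), a square root of 286 is 286^((487+1)/4) = 286^122 mod 487.
Repeated squaring: 286^2≡467, 286^4≡400, 286^8≡264, 286^16≡55, 286^32≡103, 286^64≡382 (mod 487).
286^122 = 286^(64+32+16+8+2) ≡ 338 (mod 487).
Check: 338² = 114244 ≡ 286 (mod 487). The two roots are 149 and 338.

149, 338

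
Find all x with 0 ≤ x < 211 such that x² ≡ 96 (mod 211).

Since 211 ≡ 3 (mod 4), a square root of 96 is 96^((211+1)/4) = 96^53 mod 211.
Repeated squaring: 96^2≡143, 96^4≡193, 96^8≡113, 96^16≡109, 96^32≡65 (mod 211).
96^53 = 96^(32+16+4+1) ≡ 184 (mod 211).
Check: 184² = 33856 ≡ 96 (mod 211). The two roots are 27 and 184.

27, 184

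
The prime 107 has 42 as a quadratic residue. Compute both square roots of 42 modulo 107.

16, 91

Since 107 ≡ 3 (mod 4), a square root of 42 is 42^((107+1)/4) = 42^27 mod 107.
Repeated squaring: 42^2≡52, 42^4≡29, 42^8≡92, 42^16≡11 (mod 107).
42^27 = 42^(16+8+2+1) ≡ 16 (mod 107).
Check: 16² = 256 ≡ 42 (mod 107). The two roots are 16 and 91.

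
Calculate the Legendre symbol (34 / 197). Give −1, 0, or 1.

1

Euler's criterion: (34/197) ≡ 34^98 (mod 197).
34^2 ≡ 171 (mod 197)
34^4 ≡ 85 (mod 197)
34^8 ≡ 133 (mod 197)
34^16 ≡ 156 (mod 197)
34^32 ≡ 105 (mod 197)
34^64 ≡ 190 (mod 197)
34^98 = 34^(64+32+2) ≡ 1 (mod 197).
Result is 1, so (34/197) = 1.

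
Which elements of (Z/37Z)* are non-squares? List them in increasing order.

Square k = 1,…,18 (k and 37−k give the same square):
1²=1, 2²=4, 3²=9, 4²=16, 5²=25, 6²=36, 7²≡12, 8²≡27, 9²≡7, 10²≡26, 11²≡10, 12²≡33, 13²≡21, 14²≡11, 15²≡3, 16²≡34, 17²≡30, 18²≡28 (mod 37).
The residues are {1, 3, 4, 7, 9, 10, 11, 12, 16, 21, 25, 26, 27, 28, 30, 33, 34, 36}; the non-residues are the remaining 18 nonzero classes.

2 5 6 8 13 14 15 17 18 19 20 22 23 24 29 31 32 35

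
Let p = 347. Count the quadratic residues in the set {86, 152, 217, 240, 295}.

(86/347) = -1 → non-residue.
(152/347) = +1 → QR.
(217/347) = -1 → non-residue.
(240/347) = -1 → non-residue.
(295/347) = -1 → non-residue.
Total quadratic residues among the 5: 1.

1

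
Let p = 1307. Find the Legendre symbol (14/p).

-1

Pull out 2: since 1307 ≡ 3 (mod 8), (2/1307) = -1.
Reciprocity: 7 ≡ 3 and 1307 ≡ 3 (mod 4), so (7/1307) = −(1307/7).
Reduce top mod 7: now compute (5/7).
Reciprocity: 5 ≡ 1 and 7 ≡ 3 (mod 4), so (5/7) = +(7/5).
Reduce top mod 5: now compute (2/5).
Pull out 2: since 5 ≡ 5 (mod 8), (2/5) = -1.
Reached (1/5) = 1. Collecting the sign flips along the way, the symbol is -1.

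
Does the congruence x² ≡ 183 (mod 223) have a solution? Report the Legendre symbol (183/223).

1

Reciprocity: 183 ≡ 3 and 223 ≡ 3 (mod 4), so (183/223) = −(223/183).
Reduce top mod 183: now compute (40/183).
Pull out 2^3: since 183 ≡ 7 (mod 8), (2/183) = +1, so (2/183)^3 = +1.
Reciprocity: 5 ≡ 1 and 183 ≡ 3 (mod 4), so (5/183) = +(183/5).
Reduce top mod 5: now compute (3/5).
Reciprocity: 3 ≡ 3 and 5 ≡ 1 (mod 4), so (3/5) = +(5/3).
Reduce top mod 3: now compute (2/3).
Pull out 2: since 3 ≡ 3 (mod 8), (2/3) = -1.
Reached (1/3) = 1. Collecting the sign flips along the way, the symbol is +1.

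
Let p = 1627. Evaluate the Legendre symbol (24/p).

Pull out 2^3: since 1627 ≡ 3 (mod 8), (2/1627) = -1, so (2/1627)^3 = -1.
Reciprocity: 3 ≡ 3 and 1627 ≡ 3 (mod 4), so (3/1627) = −(1627/3).
Reduce top mod 3: now compute (1/3).
Reached (1/3) = 1. Collecting the sign flips along the way, the symbol is +1.

1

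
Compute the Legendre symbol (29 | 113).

-1

Reciprocity: 29 ≡ 1 and 113 ≡ 1 (mod 4), so (29/113) = +(113/29).
Reduce top mod 29: now compute (26/29).
Pull out 2: since 29 ≡ 5 (mod 8), (2/29) = -1.
Reciprocity: 13 ≡ 1 and 29 ≡ 1 (mod 4), so (13/29) = +(29/13).
Reduce top mod 13: now compute (3/13).
Reciprocity: 3 ≡ 3 and 13 ≡ 1 (mod 4), so (3/13) = +(13/3).
Reduce top mod 3: now compute (1/3).
Reached (1/3) = 1. Collecting the sign flips along the way, the symbol is -1.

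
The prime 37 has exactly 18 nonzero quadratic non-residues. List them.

Square k = 1,…,18 (k and 37−k give the same square):
1²=1, 2²=4, 3²=9, 4²=16, 5²=25, 6²=36, 7²≡12, 8²≡27, 9²≡7, 10²≡26, 11²≡10, 12²≡33, 13²≡21, 14²≡11, 15²≡3, 16²≡34, 17²≡30, 18²≡28 (mod 37).
The residues are {1, 3, 4, 7, 9, 10, 11, 12, 16, 21, 25, 26, 27, 28, 30, 33, 34, 36}; the non-residues are the remaining 18 nonzero classes.

2, 5, 6, 8, 13, 14, 15, 17, 18, 19, 20, 22, 23, 24, 29, 31, 32, 35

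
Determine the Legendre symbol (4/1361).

1

Pull out 2^2: since 1361 ≡ 1 (mod 8), (2/1361) = +1, so (2/1361)^2 = +1.
Reached (1/1361) = 1. Collecting the sign flips along the way, the symbol is +1.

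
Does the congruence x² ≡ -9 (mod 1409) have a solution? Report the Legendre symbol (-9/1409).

First reduce: -9 ≡ 1400 (mod 1409).
Pull out 2^3: since 1409 ≡ 1 (mod 8), (2/1409) = +1, so (2/1409)^3 = +1.
Reciprocity: 175 ≡ 3 and 1409 ≡ 1 (mod 4), so (175/1409) = +(1409/175).
Reduce top mod 175: now compute (9/175).
Reciprocity: 9 ≡ 1 and 175 ≡ 3 (mod 4), so (9/175) = +(175/9).
Reduce top mod 9: now compute (4/9).
Pull out 2^2: since 9 ≡ 1 (mod 8), (2/9) = +1, so (2/9)^2 = +1.
Reached (1/9) = 1. Collecting the sign flips along the way, the symbol is +1.

1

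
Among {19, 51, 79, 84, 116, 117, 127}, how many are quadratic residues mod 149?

3

(19/149) = +1 → QR.
(51/149) = -1 → non-residue.
(79/149) = -1 → non-residue.
(84/149) = -1 → non-residue.
(116/149) = +1 → QR.
(117/149) = -1 → non-residue.
(127/149) = +1 → QR.
Total quadratic residues among the 7: 3.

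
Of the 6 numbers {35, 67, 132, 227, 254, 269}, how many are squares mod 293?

(35/293) = +1 → QR.
(67/293) = +1 → QR.
(132/293) = +1 → QR.
(227/293) = -1 → non-residue.
(254/293) = +1 → QR.
(269/293) = +1 → QR.
Total quadratic residues among the 6: 5.

5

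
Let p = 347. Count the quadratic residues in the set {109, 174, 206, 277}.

3

(109/347) = +1 → QR.
(174/347) = -1 → non-residue.
(206/347) = +1 → QR.
(277/347) = +1 → QR.
Total quadratic residues among the 4: 3.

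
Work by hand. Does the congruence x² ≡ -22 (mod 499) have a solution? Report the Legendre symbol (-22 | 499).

Euler's criterion: (-22/499) ≡ 477^249 (mod 499).
477^2 ≡ 484 (mod 499)
477^4 ≡ 225 (mod 499)
477^8 ≡ 226 (mod 499)
477^16 ≡ 178 (mod 499)
477^32 ≡ 247 (mod 499)
477^64 ≡ 131 (mod 499)
477^128 ≡ 195 (mod 499)
477^249 = 477^(128+64+32+16+8+1) ≡ 498 (mod 499).
Result is 498 ≡ −1, so (-22/499) = −1.

-1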